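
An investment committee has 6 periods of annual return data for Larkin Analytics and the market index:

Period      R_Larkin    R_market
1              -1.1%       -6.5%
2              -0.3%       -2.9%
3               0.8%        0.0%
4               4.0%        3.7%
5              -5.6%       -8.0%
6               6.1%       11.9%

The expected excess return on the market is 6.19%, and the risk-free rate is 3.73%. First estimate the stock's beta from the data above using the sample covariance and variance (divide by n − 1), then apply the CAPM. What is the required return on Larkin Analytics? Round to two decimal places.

Mean R_i = (-1.1 − 0.3 + 0.8 + 4.0 − 5.6 + 6.1) / 6 = 0.6500%
Mean R_m = (-6.5 − 2.9 + 0.0 + 3.7 − 8.0 + 11.9) / 6 = -0.3000%
Σ(R_i − R̄_i)(R_m − R̄_m) = 141.3800  ⇒  Cov = 141.3800 / 5 = 28.2760
Σ(R_m − R̄_m)² = 269.4200  ⇒  Var(R_m) = 269.4200 / 5 = 53.8840
β = Cov / Var(R_m) = 28.2760 / 53.8840 = 0.5248
E(R) = R_f + β × MRP = 3.73% + 0.5248 × 6.19% = 6.98%

6.98%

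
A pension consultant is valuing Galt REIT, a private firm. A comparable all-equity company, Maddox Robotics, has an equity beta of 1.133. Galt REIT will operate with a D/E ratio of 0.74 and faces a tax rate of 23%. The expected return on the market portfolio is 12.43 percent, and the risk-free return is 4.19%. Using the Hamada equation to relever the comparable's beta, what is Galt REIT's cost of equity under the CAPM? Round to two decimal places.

18.85%

β_L = β_U × [1 + (1 − t)(D/E)] = 1.133 × [1 + (1 − 0.23) × 0.74]
    = 1.133 × [1 + 0.77 × 0.74] = 1.133 × 1.5698 = 1.7786
MRP = 12.43% − 4.19% = 8.24%
E(R) = R_f + β_L × MRP = 4.19% + 1.7786 × 8.24% = 18.85%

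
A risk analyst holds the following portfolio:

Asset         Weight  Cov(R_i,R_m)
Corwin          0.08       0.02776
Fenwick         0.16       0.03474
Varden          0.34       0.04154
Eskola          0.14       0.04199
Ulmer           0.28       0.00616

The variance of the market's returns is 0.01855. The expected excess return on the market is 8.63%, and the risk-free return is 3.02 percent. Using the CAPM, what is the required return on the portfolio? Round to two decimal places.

β_Corwin = 0.02776 / 0.01855 = 1.4965
β_Fenwick = 0.03474 / 0.01855 = 1.8728
β_Varden = 0.04154 / 0.01855 = 2.2394
β_Eskola = 0.04199 / 0.01855 = 2.2636
β_Ulmer = 0.00616 / 0.01855 = 0.3321
β_P = Σ w_i β_i = 0.08×1.4965 + 0.16×1.8728 + 0.34×2.2394 + 0.14×2.2636 + 0.28×0.3321 = 1.5907
E(R_P) = R_f + β_P × MRP = 3.02% + 1.5907 × 8.63% = 16.75%

16.75%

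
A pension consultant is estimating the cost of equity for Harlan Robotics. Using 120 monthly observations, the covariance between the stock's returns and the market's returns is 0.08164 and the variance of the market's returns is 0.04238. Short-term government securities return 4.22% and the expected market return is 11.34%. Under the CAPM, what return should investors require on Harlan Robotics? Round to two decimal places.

17.94%

β = Cov(R_i, R_m) / Var(R_m) = 0.08164 / 0.04238 = 1.9264
MRP = 11.34% − 4.22% = 7.12%
E(R) = R_f + β × MRP = 4.22% + 1.9264 × 7.12% = 17.94%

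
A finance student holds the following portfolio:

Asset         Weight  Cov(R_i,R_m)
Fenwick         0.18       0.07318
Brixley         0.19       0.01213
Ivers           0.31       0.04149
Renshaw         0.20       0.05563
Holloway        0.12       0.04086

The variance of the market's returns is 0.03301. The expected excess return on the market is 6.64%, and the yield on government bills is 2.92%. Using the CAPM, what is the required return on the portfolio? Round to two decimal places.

β_Fenwick = 0.07318 / 0.03301 = 2.2169
β_Brixley = 0.01213 / 0.03301 = 0.3675
β_Ivers = 0.04149 / 0.03301 = 1.2569
β_Renshaw = 0.05563 / 0.03301 = 1.6852
β_Holloway = 0.04086 / 0.03301 = 1.2378
β_P = Σ w_i β_i = 0.18×2.2169 + 0.19×0.3675 + 0.31×1.2569 + 0.20×1.6852 + 0.12×1.2378 = 1.3441
E(R_P) = R_f + β_P × MRP = 2.92% + 1.3441 × 6.64% = 11.84%

11.84%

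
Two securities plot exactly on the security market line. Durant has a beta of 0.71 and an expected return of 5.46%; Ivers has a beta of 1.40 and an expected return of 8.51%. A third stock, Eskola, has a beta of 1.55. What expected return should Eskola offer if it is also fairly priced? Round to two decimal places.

MRP (SML slope) = (8.51% − 5.46%) / (1.40 − 0.71) = 3.05% / 0.69 = 4.4203%
R_f (intercept) = 5.46% − 0.71 × 4.4203% = 2.3216%
E(R_Eskola) = R_f + β × MRP = 2.3216% + 1.55 × 4.4203% = 9.17%

9.17%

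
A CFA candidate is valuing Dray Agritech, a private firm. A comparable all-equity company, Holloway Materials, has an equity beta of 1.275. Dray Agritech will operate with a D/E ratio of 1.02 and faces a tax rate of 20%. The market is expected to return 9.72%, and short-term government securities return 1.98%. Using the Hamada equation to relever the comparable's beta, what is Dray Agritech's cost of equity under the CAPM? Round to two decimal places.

β_L = β_U × [1 + (1 − t)(D/E)] = 1.275 × [1 + (1 − 0.20) × 1.02]
    = 1.275 × [1 + 0.80 × 1.02] = 1.275 × 1.8160 = 2.3154
MRP = 9.72% − 1.98% = 7.74%
E(R) = R_f + β_L × MRP = 1.98% + 2.3154 × 7.74% = 19.90%

19.90%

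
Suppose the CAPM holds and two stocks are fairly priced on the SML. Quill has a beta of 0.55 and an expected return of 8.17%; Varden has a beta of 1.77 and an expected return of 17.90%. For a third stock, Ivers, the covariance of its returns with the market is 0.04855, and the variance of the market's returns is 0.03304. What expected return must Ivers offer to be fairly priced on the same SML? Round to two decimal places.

15.50%

MRP = (17.90% − 8.17%) / (1.77 − 0.55) = 7.9754%
R_f = 8.17% − 0.55 × 7.9754% = 3.7835%
β_Ivers = Cov / Var(R_m) = 0.04855 / 0.03304 = 1.4694
E(R_Ivers) = R_f + β × MRP = 3.7835% + 1.4694 × 7.9754% = 15.50%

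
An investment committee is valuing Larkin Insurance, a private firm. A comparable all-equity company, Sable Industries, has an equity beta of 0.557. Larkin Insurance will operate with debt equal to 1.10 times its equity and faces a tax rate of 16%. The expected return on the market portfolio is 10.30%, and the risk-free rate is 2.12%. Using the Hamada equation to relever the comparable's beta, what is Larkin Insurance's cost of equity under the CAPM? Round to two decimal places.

10.89%

β_L = β_U × [1 + (1 − t)(D/E)] = 0.557 × [1 + (1 − 0.16) × 1.10]
    = 0.557 × [1 + 0.84 × 1.10] = 0.557 × 1.9240 = 1.0717
MRP = 10.30% − 2.12% = 8.18%
E(R) = R_f + β_L × MRP = 2.12% + 1.0717 × 8.18% = 10.89%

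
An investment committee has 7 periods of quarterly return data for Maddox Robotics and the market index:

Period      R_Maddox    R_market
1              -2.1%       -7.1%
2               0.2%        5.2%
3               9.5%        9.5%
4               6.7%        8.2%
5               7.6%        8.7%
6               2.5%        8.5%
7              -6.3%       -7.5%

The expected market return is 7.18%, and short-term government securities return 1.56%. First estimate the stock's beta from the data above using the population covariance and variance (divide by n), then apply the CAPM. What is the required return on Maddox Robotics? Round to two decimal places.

Mean R_i = (-2.1 + 0.2 + 9.5 + 6.7 + 7.6 + 2.5 − 6.3) / 7 = 2.5857%
Mean R_m = (-7.1 + 5.2 + 9.5 + 8.2 + 8.7 + 8.5 − 7.5) / 7 = 3.6429%
Σ(R_i − R̄_i)(R_m − R̄_m) = 229.8243  ⇒  Cov = 229.8243 / 7 = 32.8320
Σ(R_m − R̄_m)² = 346.2371  ⇒  Var(R_m) = 346.2371 / 7 = 49.4624
β = Cov / Var(R_m) = 32.8320 / 49.4624 = 0.6638
MRP = 7.18% − 1.56% = 5.62%
E(R) = R_f + β × MRP = 1.56% + 0.6638 × 5.62% = 5.29%

5.29%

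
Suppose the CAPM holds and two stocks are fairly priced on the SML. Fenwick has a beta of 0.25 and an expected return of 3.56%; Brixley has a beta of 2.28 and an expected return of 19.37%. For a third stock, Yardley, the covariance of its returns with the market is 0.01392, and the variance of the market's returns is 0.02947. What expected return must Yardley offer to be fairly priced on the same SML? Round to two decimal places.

5.29%

MRP = (19.37% − 3.56%) / (2.28 − 0.25) = 7.7882%
R_f = 3.56% − 0.25 × 7.7882% = 1.6130%
β_Yardley = Cov / Var(R_m) = 0.01392 / 0.02947 = 0.4723
E(R_Yardley) = R_f + β × MRP = 1.6130% + 0.4723 × 7.7882% = 5.29%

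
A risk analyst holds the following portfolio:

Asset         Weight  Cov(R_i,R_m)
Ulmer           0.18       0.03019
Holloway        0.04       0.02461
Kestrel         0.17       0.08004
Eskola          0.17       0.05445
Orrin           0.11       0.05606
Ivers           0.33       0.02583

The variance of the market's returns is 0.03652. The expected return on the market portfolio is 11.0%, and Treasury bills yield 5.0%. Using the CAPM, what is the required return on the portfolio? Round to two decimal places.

β_Ulmer = 0.03019 / 0.03652 = 0.8267
β_Holloway = 0.02461 / 0.03652 = 0.6739
β_Kestrel = 0.08004 / 0.03652 = 2.1917
β_Eskola = 0.05445 / 0.03652 = 1.4910
β_Orrin = 0.05606 / 0.03652 = 1.5350
β_Ivers = 0.02583 / 0.03652 = 0.7073
β_P = Σ w_i β_i = 0.18×0.8267 + 0.04×0.6739 + 0.17×2.1917 + 0.17×1.4910 + 0.11×1.5350 + 0.33×0.7073 = 1.2041
MRP = 11.0% − 5.0% = 6.00%
E(R_P) = R_f + β_P × MRP = 5.0% + 1.2041 × 6.0% = 12.22%

12.22%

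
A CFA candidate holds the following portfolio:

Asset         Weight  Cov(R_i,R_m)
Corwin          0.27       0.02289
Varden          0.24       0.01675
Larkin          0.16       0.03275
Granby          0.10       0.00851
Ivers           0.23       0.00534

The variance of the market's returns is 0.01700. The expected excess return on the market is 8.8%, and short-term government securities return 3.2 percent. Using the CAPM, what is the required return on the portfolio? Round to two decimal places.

β_Corwin = 0.02289 / 0.01700 = 1.3465
β_Varden = 0.01675 / 0.01700 = 0.9853
β_Larkin = 0.03275 / 0.01700 = 1.9265
β_Granby = 0.00851 / 0.01700 = 0.5006
β_Ivers = 0.00534 / 0.01700 = 0.3141
β_P = Σ w_i β_i = 0.27×1.3465 + 0.24×0.9853 + 0.16×1.9265 + 0.10×0.5006 + 0.23×0.3141 = 1.0306
E(R_P) = R_f + β_P × MRP = 3.2% + 1.0306 × 8.8% = 12.27%

12.27%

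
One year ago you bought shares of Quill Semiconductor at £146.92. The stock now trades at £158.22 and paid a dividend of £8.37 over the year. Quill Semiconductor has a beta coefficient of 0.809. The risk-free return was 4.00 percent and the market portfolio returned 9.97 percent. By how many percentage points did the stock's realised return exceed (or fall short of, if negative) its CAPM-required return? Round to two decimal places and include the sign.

Realised HPR = (P1 + D1 − P0) / P0 = (158.22 + 8.37 − 146.92) / 146.92 = 19.67 / 146.92 = 13.3882%
MRP = 9.97% − 4.00% = 5.97%
CAPM required = R_f + β·MRP = 4.00% + 0.809 × 5.97% = 8.82973%
α = realised − required = 13.3882% − 8.82973% = +4.56%

+4.56%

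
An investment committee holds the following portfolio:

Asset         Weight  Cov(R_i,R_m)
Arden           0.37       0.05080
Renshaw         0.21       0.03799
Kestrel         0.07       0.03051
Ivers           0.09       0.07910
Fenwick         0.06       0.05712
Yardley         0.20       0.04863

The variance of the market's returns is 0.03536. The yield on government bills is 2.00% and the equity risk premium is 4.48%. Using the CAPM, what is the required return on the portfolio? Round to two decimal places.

β_Arden = 0.05080 / 0.03536 = 1.4367
β_Renshaw = 0.03799 / 0.03536 = 1.0744
β_Kestrel = 0.03051 / 0.03536 = 0.8628
β_Ivers = 0.07910 / 0.03536 = 2.2370
β_Fenwick = 0.05712 / 0.03536 = 1.6154
β_Yardley = 0.04863 / 0.03536 = 1.3753
β_P = Σ w_i β_i = 0.37×1.4367 + 0.21×1.0744 + 0.07×0.8628 + 0.09×2.2370 + 0.06×1.6154 + 0.20×1.3753 = 1.3909
E(R_P) = R_f + β_P × MRP = 2.00% + 1.3909 × 4.48% = 8.23%

8.23%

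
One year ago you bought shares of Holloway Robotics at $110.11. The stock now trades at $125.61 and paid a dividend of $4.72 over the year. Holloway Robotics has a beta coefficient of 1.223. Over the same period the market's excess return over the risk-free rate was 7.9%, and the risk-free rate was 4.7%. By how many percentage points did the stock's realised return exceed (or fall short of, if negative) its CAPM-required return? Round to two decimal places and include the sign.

+4.00%

Realised HPR = (P1 + D1 − P0) / P0 = (125.61 + 4.72 − 110.11) / 110.11 = 20.22 / 110.11 = 18.3635%
CAPM required = R_f + β·MRP = 4.7% + 1.223 × 7.9% = 14.3617%
α = realised − required = 18.3635% − 14.3617% = +4.00%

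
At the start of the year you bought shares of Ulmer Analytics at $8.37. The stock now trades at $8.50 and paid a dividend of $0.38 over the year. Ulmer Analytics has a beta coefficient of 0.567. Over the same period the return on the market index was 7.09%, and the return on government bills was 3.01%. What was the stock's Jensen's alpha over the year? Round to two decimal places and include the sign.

Realised HPR = (P1 + D1 − P0) / P0 = (8.50 + 0.38 − 8.37) / 8.37 = 0.51 / 8.37 = 6.0932%
MRP = 7.09% − 3.01% = 4.08%
CAPM required = R_f + β·MRP = 3.01% + 0.567 × 4.08% = 5.32336%
α = realised − required = 6.0932% − 5.32336% = +0.77%

+0.77%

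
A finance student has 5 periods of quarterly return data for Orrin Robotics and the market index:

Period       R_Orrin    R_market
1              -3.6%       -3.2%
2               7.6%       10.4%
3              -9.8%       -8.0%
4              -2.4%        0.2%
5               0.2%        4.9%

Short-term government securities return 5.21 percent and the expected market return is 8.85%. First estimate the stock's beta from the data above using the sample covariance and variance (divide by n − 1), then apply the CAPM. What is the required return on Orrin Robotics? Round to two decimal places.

8.38%

Mean R_i = (-3.6 + 7.6 − 9.8 − 2.4 + 0.2) / 5 = -1.6000%
Mean R_m = (-3.2 + 10.4 − 8.0 + 0.2 + 4.9) / 5 = 0.8600%
Σ(R_i − R̄_i)(R_m − R̄_m) = 176.3400  ⇒  Cov = 176.3400 / 4 = 44.0850
Σ(R_m − R̄_m)² = 202.7520  ⇒  Var(R_m) = 202.7520 / 4 = 50.6880
β = Cov / Var(R_m) = 44.0850 / 50.6880 = 0.8697
MRP = 8.85% − 5.21% = 3.64%
E(R) = R_f + β × MRP = 5.21% + 0.8697 × 3.64% = 8.38%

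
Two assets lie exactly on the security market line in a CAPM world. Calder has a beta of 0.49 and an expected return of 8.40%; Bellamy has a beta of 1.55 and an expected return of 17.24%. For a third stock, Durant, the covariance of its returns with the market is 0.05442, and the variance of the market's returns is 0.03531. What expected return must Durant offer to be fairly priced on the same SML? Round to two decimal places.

MRP = (17.24% − 8.40%) / (1.55 − 0.49) = 8.3396%
R_f = 8.40% − 0.49 × 8.3396% = 4.3136%
β_Durant = Cov / Var(R_m) = 0.05442 / 0.03531 = 1.5412
E(R_Durant) = R_f + β × MRP = 4.3136% + 1.5412 × 8.3396% = 17.17%

17.17%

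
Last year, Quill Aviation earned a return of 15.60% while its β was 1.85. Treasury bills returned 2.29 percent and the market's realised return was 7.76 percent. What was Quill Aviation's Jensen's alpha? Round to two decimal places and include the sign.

+3.19%

Market excess return = 7.76% − 2.29% = 5.47%
CAPM benchmark = R_f + β(R_m − R_f) = 2.29% + 1.85 × 5.47% = 12.4095%
α = actual − benchmark = 15.60% − 12.4095% = +3.19%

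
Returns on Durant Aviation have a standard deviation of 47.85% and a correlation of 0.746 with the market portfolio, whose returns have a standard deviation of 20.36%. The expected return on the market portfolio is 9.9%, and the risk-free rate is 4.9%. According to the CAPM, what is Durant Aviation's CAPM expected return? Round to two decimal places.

β = ρ × σ_i / σ_m = 0.746 × 47.85% / 20.36% = 1.7532
MRP = 9.9% − 4.9% = 5.00%
E(R) = 4.9% + 1.7532 × 5.0% = 13.67%

13.67%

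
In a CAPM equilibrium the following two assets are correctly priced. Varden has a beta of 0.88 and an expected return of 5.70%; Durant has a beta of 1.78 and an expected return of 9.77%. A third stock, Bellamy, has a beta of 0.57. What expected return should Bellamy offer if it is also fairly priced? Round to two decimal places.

MRP (SML slope) = (9.77% − 5.70%) / (1.78 − 0.88) = 4.07% / 0.90 = 4.5222%
R_f (intercept) = 5.70% − 0.88 × 4.5222% = 1.7205%
E(R_Bellamy) = R_f + β × MRP = 1.7205% + 0.57 × 4.5222% = 4.30%

4.30%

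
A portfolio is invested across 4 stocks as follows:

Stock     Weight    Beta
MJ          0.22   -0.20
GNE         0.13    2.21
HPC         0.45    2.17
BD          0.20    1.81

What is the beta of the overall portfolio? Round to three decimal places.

β_P = Σ w_i β_i = 0.22×-0.20 + 0.13×2.21 + 0.45×2.17 + 0.20×1.81 = 1.5818

1.582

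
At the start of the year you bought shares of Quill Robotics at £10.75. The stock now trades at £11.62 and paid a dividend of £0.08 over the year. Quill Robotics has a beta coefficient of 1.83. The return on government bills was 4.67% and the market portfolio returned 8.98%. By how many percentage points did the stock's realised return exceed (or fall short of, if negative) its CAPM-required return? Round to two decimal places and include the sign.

Realised HPR = (P1 + D1 − P0) / P0 = (11.62 + 0.08 − 10.75) / 10.75 = 0.95 / 10.75 = 8.8372%
MRP = 8.98% − 4.67% = 4.31%
CAPM required = R_f + β·MRP = 4.67% + 1.83 × 4.31% = 12.5573%
α = realised − required = 8.8372% − 12.5573% = -3.72%

-3.72%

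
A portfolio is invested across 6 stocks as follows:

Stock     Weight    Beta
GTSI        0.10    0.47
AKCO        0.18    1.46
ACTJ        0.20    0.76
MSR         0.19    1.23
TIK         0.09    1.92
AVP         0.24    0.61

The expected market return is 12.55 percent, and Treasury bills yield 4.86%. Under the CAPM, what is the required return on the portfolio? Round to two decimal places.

12.66%

β_P = Σ w_i β_i = 0.10×0.47 + 0.18×1.46 + 0.20×0.76 + 0.19×1.23 + 0.09×1.92 + 0.24×0.61 = 1.0147
MRP = 12.55% − 4.86% = 7.69%
E(R_P) = R_f + β_P × MRP = 4.86% + 1.0147 × 7.69% = 12.66%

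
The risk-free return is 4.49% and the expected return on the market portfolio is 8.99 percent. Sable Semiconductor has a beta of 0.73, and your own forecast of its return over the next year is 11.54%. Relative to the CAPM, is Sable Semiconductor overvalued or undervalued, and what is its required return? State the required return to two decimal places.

Undervalued; required return 7.78%

MRP = 8.99% − 4.49% = 4.50%
Required return = R_f + β·MRP = 4.49% + 0.73 × 4.50% = 7.78%
Forecast 11.54% > required 7.78% → the stock plots above the SML → undervalued.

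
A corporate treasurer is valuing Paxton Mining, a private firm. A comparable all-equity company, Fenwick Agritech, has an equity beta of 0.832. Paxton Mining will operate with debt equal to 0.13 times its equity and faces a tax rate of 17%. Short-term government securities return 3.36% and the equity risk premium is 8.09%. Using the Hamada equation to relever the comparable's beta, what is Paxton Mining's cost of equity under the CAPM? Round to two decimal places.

10.82%

β_L = β_U × [1 + (1 − t)(D/E)] = 0.832 × [1 + (1 − 0.17) × 0.13]
    = 0.832 × [1 + 0.83 × 0.13] = 0.832 × 1.1079 = 0.9218
E(R) = R_f + β_L × MRP = 3.36% + 0.9218 × 8.09% = 10.82%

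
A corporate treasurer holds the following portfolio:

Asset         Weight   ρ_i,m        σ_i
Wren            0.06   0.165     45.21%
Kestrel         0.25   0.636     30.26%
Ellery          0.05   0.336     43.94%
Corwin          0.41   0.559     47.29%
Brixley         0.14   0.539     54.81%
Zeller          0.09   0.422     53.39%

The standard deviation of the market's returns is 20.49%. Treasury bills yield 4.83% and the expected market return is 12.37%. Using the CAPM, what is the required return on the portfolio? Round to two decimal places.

β_Wren = 0.165 × 45.21% / 20.49% = 0.3641
β_Kestrel = 0.636 × 30.26% / 20.49% = 0.9393
β_Ellery = 0.336 × 43.94% / 20.49% = 0.7205
β_Corwin = 0.559 × 47.29% / 20.49% = 1.2901
β_Brixley = 0.539 × 54.81% / 20.49% = 1.4418
β_Zeller = 0.422 × 53.39% / 20.49% = 1.0996
β_P = Σ w_i β_i = 0.06×0.3641 + 0.25×0.9393 + 0.05×0.7205 + 0.41×1.2901 + 0.14×1.4418 + 0.09×1.0996 = 1.1225
MRP = 12.37% − 4.83% = 7.54%
E(R_P) = R_f + β_P × MRP = 4.83% + 1.1225 × 7.54% = 13.29%

13.29%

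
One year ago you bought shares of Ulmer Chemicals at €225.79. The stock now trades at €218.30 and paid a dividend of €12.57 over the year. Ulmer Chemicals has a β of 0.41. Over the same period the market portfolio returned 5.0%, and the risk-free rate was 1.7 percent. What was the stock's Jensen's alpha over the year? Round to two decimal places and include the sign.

-0.80%

Realised HPR = (P1 + D1 − P0) / P0 = (218.30 + 12.57 − 225.79) / 225.79 = 5.08 / 225.79 = 2.2499%
MRP = 5.0% − 1.7% = 3.30%
CAPM required = R_f + β·MRP = 1.7% + 0.41 × 3.3% = 3.0530%
α = realised − required = 2.2499% − 3.0530% = -0.80%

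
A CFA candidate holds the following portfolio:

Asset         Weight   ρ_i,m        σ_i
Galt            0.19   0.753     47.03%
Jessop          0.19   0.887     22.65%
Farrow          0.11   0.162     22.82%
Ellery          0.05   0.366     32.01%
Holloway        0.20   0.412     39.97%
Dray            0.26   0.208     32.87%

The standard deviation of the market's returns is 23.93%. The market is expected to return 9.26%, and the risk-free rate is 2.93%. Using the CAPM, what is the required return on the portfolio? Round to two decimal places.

7.32%

β_Galt = 0.753 × 47.03% / 23.93% = 1.4799
β_Jessop = 0.887 × 22.65% / 23.93% = 0.8396
β_Farrow = 0.162 × 22.82% / 23.93% = 0.1545
β_Ellery = 0.366 × 32.01% / 23.93% = 0.4896
β_Holloway = 0.412 × 39.97% / 23.93% = 0.6882
β_Dray = 0.208 × 32.87% / 23.93% = 0.2857
β_P = Σ w_i β_i = 0.19×1.4799 + 0.19×0.8396 + 0.11×0.1545 + 0.05×0.4896 + 0.20×0.6882 + 0.26×0.2857 = 0.6941
MRP = 9.26% − 2.93% = 6.33%
E(R_P) = R_f + β_P × MRP = 2.93% + 0.6941 × 6.33% = 7.32%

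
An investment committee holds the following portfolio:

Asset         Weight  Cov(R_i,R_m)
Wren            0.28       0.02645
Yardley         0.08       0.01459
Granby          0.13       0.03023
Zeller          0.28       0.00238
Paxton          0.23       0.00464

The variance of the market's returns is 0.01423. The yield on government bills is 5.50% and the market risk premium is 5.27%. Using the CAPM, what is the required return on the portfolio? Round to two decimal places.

β_Wren = 0.02645 / 0.01423 = 1.8587
β_Yardley = 0.01459 / 0.01423 = 1.0253
β_Granby = 0.03023 / 0.01423 = 2.1244
β_Zeller = 0.00238 / 0.01423 = 0.1673
β_Paxton = 0.00464 / 0.01423 = 0.3261
β_P = Σ w_i β_i = 0.28×1.8587 + 0.08×1.0253 + 0.13×2.1244 + 0.28×0.1673 + 0.23×0.3261 = 1.0005
E(R_P) = R_f + β_P × MRP = 5.50% + 1.0005 × 5.27% = 10.77%

10.77%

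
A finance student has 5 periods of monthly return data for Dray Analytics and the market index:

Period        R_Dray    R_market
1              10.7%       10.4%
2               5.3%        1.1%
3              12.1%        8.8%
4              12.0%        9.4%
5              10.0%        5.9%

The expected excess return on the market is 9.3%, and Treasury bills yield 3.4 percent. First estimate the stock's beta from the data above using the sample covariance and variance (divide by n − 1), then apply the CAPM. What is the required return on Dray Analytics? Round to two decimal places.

Mean R_i = (10.7 + 5.3 + 12.1 + 12.0 + 10.0) / 5 = 10.0200%
Mean R_m = (10.4 + 1.1 + 8.8 + 9.4 + 5.9) / 5 = 7.1200%
Σ(R_i − R̄_i)(R_m − R̄_m) = 38.6780  ⇒  Cov = 38.6780 / 4 = 9.6695
Σ(R_m − R̄_m)² = 56.5080  ⇒  Var(R_m) = 56.5080 / 4 = 14.1270
β = Cov / Var(R_m) = 9.6695 / 14.1270 = 0.6845
E(R) = R_f + β × MRP = 3.4% + 0.6845 × 9.3% = 9.77%

9.77%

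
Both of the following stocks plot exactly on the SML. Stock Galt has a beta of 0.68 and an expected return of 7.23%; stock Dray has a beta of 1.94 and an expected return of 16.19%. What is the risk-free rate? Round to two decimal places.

Both satisfy E(R) = R_f + β·MRP, so the slope of the SML is
MRP = (16.19% − 7.23%) / (1.94 − 0.68) = 8.96% / 1.26 = 7.1111%
R_f = E(R_Galt) − β_Galt·MRP = 7.23% − 0.68 × 7.1111% = 2.3945%

2.39%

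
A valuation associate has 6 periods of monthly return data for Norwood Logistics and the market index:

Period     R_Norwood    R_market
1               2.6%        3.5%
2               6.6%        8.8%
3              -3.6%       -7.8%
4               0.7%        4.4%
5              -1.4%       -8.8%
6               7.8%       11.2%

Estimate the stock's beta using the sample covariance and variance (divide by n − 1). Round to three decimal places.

Mean R_i = (2.6 + 6.6 − 3.6 + 0.7 − 1.4 + 7.8) / 6 = 2.1167%
Mean R_m = (3.5 + 8.8 − 7.8 + 4.4 − 8.8 + 11.2) / 6 = 1.8833%
Σ(R_i − R̄_i)(R_m − R̄_m) = 174.1017  ⇒  Cov = 174.1017 / 5 = 34.8203
Σ(R_m − R̄_m)² = 351.4883  ⇒  Var(R_m) = 351.4883 / 5 = 70.2977
β = Cov / Var(R_m) = 34.8203 / 70.2977 = 0.4953

0.495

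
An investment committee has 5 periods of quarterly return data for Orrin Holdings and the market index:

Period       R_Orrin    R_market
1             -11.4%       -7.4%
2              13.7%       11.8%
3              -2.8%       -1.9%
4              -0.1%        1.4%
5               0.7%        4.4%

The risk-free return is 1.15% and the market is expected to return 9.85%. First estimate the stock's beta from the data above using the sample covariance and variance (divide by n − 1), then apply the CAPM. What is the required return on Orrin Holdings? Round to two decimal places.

11.93%

Mean R_i = (-11.4 + 13.7 − 2.8 − 0.1 + 0.7) / 5 = 0.0200%
Mean R_m = (-7.4 + 11.8 − 1.9 + 1.4 + 4.4) / 5 = 1.6600%
Σ(R_i − R̄_i)(R_m − R̄_m) = 254.1140  ⇒  Cov = 254.1140 / 4 = 63.5285
Σ(R_m − R̄_m)² = 205.1520  ⇒  Var(R_m) = 205.1520 / 4 = 51.2880
β = Cov / Var(R_m) = 63.5285 / 51.2880 = 1.2387
MRP = 9.85% − 1.15% = 8.70%
E(R) = R_f + β × MRP = 1.15% + 1.2387 × 8.70% = 11.93%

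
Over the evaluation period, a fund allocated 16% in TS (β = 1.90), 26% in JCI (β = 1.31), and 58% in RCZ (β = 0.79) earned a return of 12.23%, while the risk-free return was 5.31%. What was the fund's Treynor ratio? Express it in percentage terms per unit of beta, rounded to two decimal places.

6.27%

β_P = 0.16×1.90 + 0.26×1.31 + 0.58×0.79 = 1.1028
Treynor = (R_P − R_f) / β_P = (12.23% − 5.31%) / 1.1028 = 6.92% / 1.1028 = 6.27%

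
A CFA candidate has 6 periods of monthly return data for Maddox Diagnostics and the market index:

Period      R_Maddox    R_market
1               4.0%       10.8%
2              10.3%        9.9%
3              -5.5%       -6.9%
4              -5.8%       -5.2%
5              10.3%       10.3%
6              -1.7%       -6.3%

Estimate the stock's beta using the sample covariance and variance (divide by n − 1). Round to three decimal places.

Mean R_i = (4.0 + 10.3 − 5.5 − 5.8 + 10.3 − 1.7) / 6 = 1.9333%
Mean R_m = (10.8 + 9.9 − 6.9 − 5.2 + 10.3 − 6.3) / 6 = 2.1000%
Σ(R_i − R̄_i)(R_m − R̄_m) = 305.7200  ⇒  Cov = 305.7200 / 5 = 61.1440
Σ(R_m − R̄_m)² = 408.6200  ⇒  Var(R_m) = 408.6200 / 5 = 81.7240
β = Cov / Var(R_m) = 61.1440 / 81.7240 = 0.7482

0.748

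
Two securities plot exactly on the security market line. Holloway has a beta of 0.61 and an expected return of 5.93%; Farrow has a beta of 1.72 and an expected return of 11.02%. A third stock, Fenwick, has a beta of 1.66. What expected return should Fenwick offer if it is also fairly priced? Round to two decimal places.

10.74%

MRP (SML slope) = (11.02% − 5.93%) / (1.72 − 0.61) = 5.09% / 1.11 = 4.5856%
R_f (intercept) = 5.93% − 0.61 × 4.5856% = 3.1328%
E(R_Fenwick) = R_f + β × MRP = 3.1328% + 1.66 × 4.5856% = 10.74%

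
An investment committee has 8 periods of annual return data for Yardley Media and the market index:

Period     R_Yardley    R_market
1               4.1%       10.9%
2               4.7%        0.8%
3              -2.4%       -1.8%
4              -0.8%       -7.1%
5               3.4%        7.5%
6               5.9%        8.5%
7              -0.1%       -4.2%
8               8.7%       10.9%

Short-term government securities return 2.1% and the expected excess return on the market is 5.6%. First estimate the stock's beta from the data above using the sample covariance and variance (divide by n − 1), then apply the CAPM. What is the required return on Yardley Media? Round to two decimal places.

4.52%

Mean R_i = (4.1 + 4.7 − 2.4 − 0.8 + 3.4 + 5.9 − 0.1 + 8.7) / 8 = 2.9375%
Mean R_m = (10.9 + 0.8 − 1.8 − 7.1 + 7.5 + 8.5 − 4.2 + 10.9) / 8 = 3.1875%
Σ(R_i − R̄_i)(R_m − R̄_m) = 154.4438  ⇒  Cov = 154.4438 / 7 = 22.0634
Σ(R_m − R̄_m)² = 356.7688  ⇒  Var(R_m) = 356.7688 / 7 = 50.9670
β = Cov / Var(R_m) = 22.0634 / 50.9670 = 0.4329
E(R) = R_f + β × MRP = 2.1% + 0.4329 × 5.6% = 4.52%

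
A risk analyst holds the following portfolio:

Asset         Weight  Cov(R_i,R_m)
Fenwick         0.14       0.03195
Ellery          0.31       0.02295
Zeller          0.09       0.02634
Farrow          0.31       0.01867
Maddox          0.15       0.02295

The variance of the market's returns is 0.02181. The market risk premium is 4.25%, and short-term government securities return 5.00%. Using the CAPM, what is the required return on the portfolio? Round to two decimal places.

β_Fenwick = 0.03195 / 0.02181 = 1.4649
β_Ellery = 0.02295 / 0.02181 = 1.0523
β_Zeller = 0.02634 / 0.02181 = 1.2077
β_Farrow = 0.01867 / 0.02181 = 0.8560
β_Maddox = 0.02295 / 0.02181 = 1.0523
β_P = Σ w_i β_i = 0.14×1.4649 + 0.31×1.0523 + 0.09×1.2077 + 0.31×0.8560 + 0.15×1.0523 = 1.0632
E(R_P) = R_f + β_P × MRP = 5.00% + 1.0632 × 4.25% = 9.52%

9.52%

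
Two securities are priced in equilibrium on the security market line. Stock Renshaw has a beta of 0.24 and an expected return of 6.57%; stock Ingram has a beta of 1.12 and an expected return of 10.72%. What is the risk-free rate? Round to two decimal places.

5.44%

Both satisfy E(R) = R_f + β·MRP, so the slope of the SML is
MRP = (10.72% − 6.57%) / (1.12 − 0.24) = 4.15% / 0.88 = 4.7159%
R_f = E(R_Renshaw) − β_Renshaw·MRP = 6.57% − 0.24 × 4.7159% = 5.4382%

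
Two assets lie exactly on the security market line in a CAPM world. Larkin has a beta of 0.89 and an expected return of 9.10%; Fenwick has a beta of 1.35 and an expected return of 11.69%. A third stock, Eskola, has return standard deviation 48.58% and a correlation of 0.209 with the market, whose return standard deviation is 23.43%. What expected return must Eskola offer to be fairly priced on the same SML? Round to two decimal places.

6.53%

MRP = (11.69% − 9.10%) / (1.35 − 0.89) = 5.6304%
R_f = 9.10% − 0.89 × 5.6304% = 4.0889%
β_Eskola = ρ·σ_i/σ_m = 0.209 × 48.58 / 23.43 = 0.4333
E(R_Eskola) = R_f + β × MRP = 4.0889% + 0.4333 × 5.6304% = 6.53%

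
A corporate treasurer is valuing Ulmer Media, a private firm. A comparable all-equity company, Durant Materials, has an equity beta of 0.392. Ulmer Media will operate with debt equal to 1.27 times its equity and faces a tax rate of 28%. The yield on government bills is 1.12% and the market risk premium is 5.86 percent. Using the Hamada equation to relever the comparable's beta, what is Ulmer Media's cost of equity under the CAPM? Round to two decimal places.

β_L = β_U × [1 + (1 − t)(D/E)] = 0.392 × [1 + (1 − 0.28) × 1.27]
    = 0.392 × [1 + 0.72 × 1.27] = 0.392 × 1.9144 = 0.7504
E(R) = R_f + β_L × MRP = 1.12% + 0.7504 × 5.86% = 5.52%

5.52%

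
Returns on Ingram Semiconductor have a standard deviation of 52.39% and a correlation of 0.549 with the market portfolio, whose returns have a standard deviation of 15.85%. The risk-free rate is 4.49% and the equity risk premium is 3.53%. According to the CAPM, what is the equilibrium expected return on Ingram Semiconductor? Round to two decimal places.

β = ρ × σ_i / σ_m = 0.549 × 52.39% / 15.85% = 1.8146
E(R) = 4.49% + 1.8146 × 3.53% = 10.90%

10.90%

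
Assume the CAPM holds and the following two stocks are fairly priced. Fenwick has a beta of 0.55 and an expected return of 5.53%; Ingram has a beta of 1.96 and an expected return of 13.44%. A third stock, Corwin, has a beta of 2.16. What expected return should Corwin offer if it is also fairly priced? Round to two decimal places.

MRP (SML slope) = (13.44% − 5.53%) / (1.96 − 0.55) = 7.91% / 1.41 = 5.6099%
R_f (intercept) = 5.53% − 0.55 × 5.6099% = 2.4446%
E(R_Corwin) = R_f + β × MRP = 2.4446% + 2.16 × 5.6099% = 14.56%

14.56%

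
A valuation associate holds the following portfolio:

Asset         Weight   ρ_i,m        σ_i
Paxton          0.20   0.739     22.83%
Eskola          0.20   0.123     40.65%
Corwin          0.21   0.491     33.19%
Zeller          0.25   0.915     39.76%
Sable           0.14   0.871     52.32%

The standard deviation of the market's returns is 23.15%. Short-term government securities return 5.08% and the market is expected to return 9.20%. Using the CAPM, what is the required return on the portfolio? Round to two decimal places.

β_Paxton = 0.739 × 22.83% / 23.15% = 0.7288
β_Eskola = 0.123 × 40.65% / 23.15% = 0.2160
β_Corwin = 0.491 × 33.19% / 23.15% = 0.7039
β_Zeller = 0.915 × 39.76% / 23.15% = 1.5715
β_Sable = 0.871 × 52.32% / 23.15% = 1.9685
β_P = Σ w_i β_i = 0.20×0.7288 + 0.20×0.2160 + 0.21×0.7039 + 0.25×1.5715 + 0.14×1.9685 = 1.0052
MRP = 9.20% − 5.08% = 4.12%
E(R_P) = R_f + β_P × MRP = 5.08% + 1.0052 × 4.12% = 9.22%

9.22%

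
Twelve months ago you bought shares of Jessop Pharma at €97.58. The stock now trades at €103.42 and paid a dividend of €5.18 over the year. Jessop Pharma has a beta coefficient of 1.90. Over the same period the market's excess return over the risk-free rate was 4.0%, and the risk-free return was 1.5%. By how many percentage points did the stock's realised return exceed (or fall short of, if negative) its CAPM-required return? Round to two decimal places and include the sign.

+2.19%

Realised HPR = (P1 + D1 − P0) / P0 = (103.42 + 5.18 − 97.58) / 97.58 = 11.02 / 97.58 = 11.2933%
CAPM required = R_f + β·MRP = 1.5% + 1.90 × 4.0% = 9.1000%
α = realised − required = 11.2933% − 9.1000% = +2.19%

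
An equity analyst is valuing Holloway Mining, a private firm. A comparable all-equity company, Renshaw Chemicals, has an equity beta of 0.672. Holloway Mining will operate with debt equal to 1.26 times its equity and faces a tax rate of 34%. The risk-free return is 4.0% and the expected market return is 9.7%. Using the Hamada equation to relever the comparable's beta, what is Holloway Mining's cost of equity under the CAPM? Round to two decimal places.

β_L = β_U × [1 + (1 − t)(D/E)] = 0.672 × [1 + (1 − 0.34) × 1.26]
    = 0.672 × [1 + 0.66 × 1.26] = 0.672 × 1.8316 = 1.2308
MRP = 9.7% − 4.0% = 5.70%
E(R) = R_f + β_L × MRP = 4.0% + 1.2308 × 5.7% = 11.02%

11.02%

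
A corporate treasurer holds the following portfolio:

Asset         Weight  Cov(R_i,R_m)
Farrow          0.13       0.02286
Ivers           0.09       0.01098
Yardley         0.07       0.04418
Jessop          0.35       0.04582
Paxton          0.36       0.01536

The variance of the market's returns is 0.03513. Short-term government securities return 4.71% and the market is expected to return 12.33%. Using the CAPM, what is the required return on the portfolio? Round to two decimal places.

10.92%

β_Farrow = 0.02286 / 0.03513 = 0.6507
β_Ivers = 0.01098 / 0.03513 = 0.3126
β_Yardley = 0.04418 / 0.03513 = 1.2576
β_Jessop = 0.04582 / 0.03513 = 1.3043
β_Paxton = 0.01536 / 0.03513 = 0.4372
β_P = Σ w_i β_i = 0.13×0.6507 + 0.09×0.3126 + 0.07×1.2576 + 0.35×1.3043 + 0.36×0.4372 = 0.8147
MRP = 12.33% − 4.71% = 7.62%
E(R_P) = R_f + β_P × MRP = 4.71% + 0.8147 × 7.62% = 10.92%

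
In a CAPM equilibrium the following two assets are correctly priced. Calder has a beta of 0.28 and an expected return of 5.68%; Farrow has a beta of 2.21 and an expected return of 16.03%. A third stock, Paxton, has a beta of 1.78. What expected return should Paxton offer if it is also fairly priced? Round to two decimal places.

13.72%

MRP (SML slope) = (16.03% − 5.68%) / (2.21 − 0.28) = 10.35% / 1.93 = 5.3627%
R_f (intercept) = 5.68% − 0.28 × 5.3627% = 4.1784%
E(R_Paxton) = R_f + β × MRP = 4.1784% + 1.78 × 5.3627% = 13.72%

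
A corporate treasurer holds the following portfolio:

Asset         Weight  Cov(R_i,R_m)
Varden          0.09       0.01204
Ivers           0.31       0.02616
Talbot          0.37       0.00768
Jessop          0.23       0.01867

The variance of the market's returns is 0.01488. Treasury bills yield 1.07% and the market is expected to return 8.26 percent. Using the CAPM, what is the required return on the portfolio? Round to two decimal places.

β_Varden = 0.01204 / 0.01488 = 0.8091
β_Ivers = 0.02616 / 0.01488 = 1.7581
β_Talbot = 0.00768 / 0.01488 = 0.5161
β_Jessop = 0.01867 / 0.01488 = 1.2547
β_P = Σ w_i β_i = 0.09×0.8091 + 0.31×1.7581 + 0.37×0.5161 + 0.23×1.2547 = 1.0974
MRP = 8.26% − 1.07% = 7.19%
E(R_P) = R_f + β_P × MRP = 1.07% + 1.0974 × 7.19% = 8.96%

8.96%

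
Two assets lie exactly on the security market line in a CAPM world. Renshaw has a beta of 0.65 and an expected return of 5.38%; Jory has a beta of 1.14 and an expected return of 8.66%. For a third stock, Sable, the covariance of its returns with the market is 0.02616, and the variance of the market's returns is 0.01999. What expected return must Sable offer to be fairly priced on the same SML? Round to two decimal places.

9.79%

MRP = (8.66% − 5.38%) / (1.14 − 0.65) = 6.6939%
R_f = 5.38% − 0.65 × 6.6939% = 1.0290%
β_Sable = Cov / Var(R_m) = 0.02616 / 0.01999 = 1.3087
E(R_Sable) = R_f + β × MRP = 1.0290% + 1.3087 × 6.6939% = 9.79%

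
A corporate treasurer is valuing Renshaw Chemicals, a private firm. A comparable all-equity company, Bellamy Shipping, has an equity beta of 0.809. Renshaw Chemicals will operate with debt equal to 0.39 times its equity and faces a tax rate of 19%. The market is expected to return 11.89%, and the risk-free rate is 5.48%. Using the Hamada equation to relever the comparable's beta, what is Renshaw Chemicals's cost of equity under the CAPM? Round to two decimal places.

12.30%

β_L = β_U × [1 + (1 − t)(D/E)] = 0.809 × [1 + (1 − 0.19) × 0.39]
    = 0.809 × [1 + 0.81 × 0.39] = 0.809 × 1.3159 = 1.0646
MRP = 11.89% − 5.48% = 6.41%
E(R) = R_f + β_L × MRP = 5.48% + 1.0646 × 6.41% = 12.30%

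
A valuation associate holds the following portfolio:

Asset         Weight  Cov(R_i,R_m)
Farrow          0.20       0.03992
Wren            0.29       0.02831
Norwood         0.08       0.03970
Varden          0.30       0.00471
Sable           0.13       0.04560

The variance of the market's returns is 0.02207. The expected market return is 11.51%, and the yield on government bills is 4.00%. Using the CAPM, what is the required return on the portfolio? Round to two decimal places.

β_Farrow = 0.03992 / 0.02207 = 1.8088
β_Wren = 0.02831 / 0.02207 = 1.2827
β_Norwood = 0.03970 / 0.02207 = 1.7988
β_Varden = 0.00471 / 0.02207 = 0.2134
β_Sable = 0.04560 / 0.02207 = 2.0662
β_P = Σ w_i β_i = 0.20×1.8088 + 0.29×1.2827 + 0.08×1.7988 + 0.30×0.2134 + 0.13×2.0662 = 1.2103
MRP = 11.51% − 4.00% = 7.51%
E(R_P) = R_f + β_P × MRP = 4.00% + 1.2103 × 7.51% = 13.09%

13.09%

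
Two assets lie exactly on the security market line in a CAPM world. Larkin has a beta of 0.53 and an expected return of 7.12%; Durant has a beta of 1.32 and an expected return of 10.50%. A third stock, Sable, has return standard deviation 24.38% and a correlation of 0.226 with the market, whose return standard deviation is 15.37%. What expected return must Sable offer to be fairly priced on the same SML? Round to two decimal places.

MRP = (10.50% − 7.12%) / (1.32 − 0.53) = 4.2785%
R_f = 7.12% − 0.53 × 4.2785% = 4.8524%
β_Sable = ρ·σ_i/σ_m = 0.226 × 24.38 / 15.37 = 0.3585
E(R_Sable) = R_f + β × MRP = 4.8524% + 0.3585 × 4.2785% = 6.39%

6.39%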